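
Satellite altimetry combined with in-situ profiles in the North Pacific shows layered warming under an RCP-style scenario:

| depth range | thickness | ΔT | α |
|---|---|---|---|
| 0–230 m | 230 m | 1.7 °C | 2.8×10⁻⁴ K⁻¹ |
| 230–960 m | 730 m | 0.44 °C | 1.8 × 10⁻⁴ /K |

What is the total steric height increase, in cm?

16.7 cm

2.8×10⁻⁴ × 1.7 × 230 = 0.10948 m
0.44 × 730 × 1.8×10⁻⁴ = 0.057816 m
Δh = 0.10948 + 0.057816 = 0.167296 m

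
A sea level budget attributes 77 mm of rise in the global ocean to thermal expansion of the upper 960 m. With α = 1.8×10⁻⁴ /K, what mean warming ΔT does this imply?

ΔT ≈ 0.446 °C

ΔT = Δh/(αH) = 0.077 / (1.8×10⁻⁴ × 960) ≈ 0.4456 °C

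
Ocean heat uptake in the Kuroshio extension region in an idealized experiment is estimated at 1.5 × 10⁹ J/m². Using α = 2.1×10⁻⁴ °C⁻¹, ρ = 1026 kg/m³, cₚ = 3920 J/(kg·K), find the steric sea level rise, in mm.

Δh = αQ/(ρcₚ) = 2.1×10⁻⁴ × 1.5×10⁹ / (1026 × 3920) ≈ 0.078321 m

78.3 mm of thermosteric rise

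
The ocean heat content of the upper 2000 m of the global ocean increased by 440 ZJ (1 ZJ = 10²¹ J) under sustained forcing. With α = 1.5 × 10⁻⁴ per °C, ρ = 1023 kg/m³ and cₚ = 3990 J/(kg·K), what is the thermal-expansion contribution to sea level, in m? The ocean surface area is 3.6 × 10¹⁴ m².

Per unit area: Q = 440×10²¹ / (3.6×10¹⁴) ≈ 1.222×10⁹ J/m²
Δh = αQ/(ρcₚ) = 1.5×10⁻⁴ × 1.222×10⁹ / (1023 × 3990) ≈ 0.044907 m

Δh = 0.0449 m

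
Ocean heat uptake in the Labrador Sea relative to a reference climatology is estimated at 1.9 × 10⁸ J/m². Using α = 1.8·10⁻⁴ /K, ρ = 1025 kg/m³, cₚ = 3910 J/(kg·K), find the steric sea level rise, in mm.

Δh = αQ/(ρcₚ) = 1.8×10⁻⁴ × 1.9×10⁸ / (1025 × 3910) ≈ 0.0085335 m

Δh = 8.5 mm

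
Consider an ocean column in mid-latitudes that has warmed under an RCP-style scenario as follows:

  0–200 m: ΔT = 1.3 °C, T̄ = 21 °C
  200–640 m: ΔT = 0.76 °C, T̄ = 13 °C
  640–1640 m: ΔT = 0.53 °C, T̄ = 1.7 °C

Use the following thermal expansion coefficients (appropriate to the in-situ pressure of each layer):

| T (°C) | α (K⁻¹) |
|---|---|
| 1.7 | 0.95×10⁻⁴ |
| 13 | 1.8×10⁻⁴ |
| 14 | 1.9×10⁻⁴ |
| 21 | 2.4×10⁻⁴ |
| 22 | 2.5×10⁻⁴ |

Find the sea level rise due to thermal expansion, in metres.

Δh ≈ 0.173 m

Layer 1 at 21 °C → α = 2.4×10⁻⁴ K⁻¹
Layer 2 at 13 °C → α = 1.8×10⁻⁴ K⁻¹
Layer 3 at 1.7 °C → α = 0.95×10⁻⁴ K⁻¹
Layer 1: 1.3 × 2.4×10⁻⁴ × 200 = 0.06240 m
1.8×10⁻⁴ × 0.76 × 440 = 0.060192 m
0.95×10⁻⁴ × 0.53 × 1000 = 0.05035 m
Δh = 0.06240 + 0.060192 + 0.05035 = 0.172942 m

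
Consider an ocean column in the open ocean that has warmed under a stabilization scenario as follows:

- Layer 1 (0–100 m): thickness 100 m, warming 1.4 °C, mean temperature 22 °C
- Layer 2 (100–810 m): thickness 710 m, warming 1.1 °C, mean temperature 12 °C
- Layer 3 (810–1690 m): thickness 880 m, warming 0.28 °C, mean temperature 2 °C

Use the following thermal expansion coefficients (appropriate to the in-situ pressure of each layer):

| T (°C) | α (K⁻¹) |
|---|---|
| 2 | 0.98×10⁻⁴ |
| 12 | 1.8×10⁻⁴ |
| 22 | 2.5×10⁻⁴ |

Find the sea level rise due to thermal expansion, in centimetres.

Layer 1 at 22 °C → α = 2.5×10⁻⁴ K⁻¹
Layer 2 at 12 °C → α = 1.8×10⁻⁴ K⁻¹
Layer 3 at 2 °C → α = 0.98×10⁻⁴ K⁻¹
100 × 1.4 × 2.5×10⁻⁴ = 0.03500 m
100–810 m: 1.8×10⁻⁴ × 1.1 × 710 = 0.14058 m
810–1690 m: 0.28 × 880 × 0.98×10⁻⁴ = 0.0241472 m
Δh = 0.03500 + 0.14058 + 0.0241472 = 0.1997272 m ≈ 20.0 cm

Δh ≈ 20.0 cm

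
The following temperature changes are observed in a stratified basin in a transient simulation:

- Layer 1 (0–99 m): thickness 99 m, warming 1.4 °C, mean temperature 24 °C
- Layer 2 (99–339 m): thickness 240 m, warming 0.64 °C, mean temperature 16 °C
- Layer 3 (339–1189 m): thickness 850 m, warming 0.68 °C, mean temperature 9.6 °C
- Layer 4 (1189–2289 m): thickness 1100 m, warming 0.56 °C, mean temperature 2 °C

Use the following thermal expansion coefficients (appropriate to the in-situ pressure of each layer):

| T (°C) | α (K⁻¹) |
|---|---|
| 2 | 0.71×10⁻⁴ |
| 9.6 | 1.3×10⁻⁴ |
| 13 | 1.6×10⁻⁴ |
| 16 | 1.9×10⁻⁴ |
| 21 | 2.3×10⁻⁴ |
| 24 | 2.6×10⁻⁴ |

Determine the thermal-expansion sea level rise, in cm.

18.4 cm

Layer 1 at 24 °C → α = 2.6×10⁻⁴ K⁻¹
Layer 2 at 16 °C → α = 1.9×10⁻⁴ K⁻¹
Layer 3 at 9.6 °C → α = 1.3×10⁻⁴ K⁻¹
Layer 4 at 2 °C → α = 0.71×10⁻⁴ K⁻¹
99 × 1.4 × 2.6×10⁻⁴ = 0.036036 m
1.9×10⁻⁴ × 0.64 × 240 = 0.029184 m
850 × 1.3×10⁻⁴ × 0.68 = 0.07514 m
Layer 4: 0.71×10⁻⁴ × 1100 × 0.56 = 0.043736 m
Δh = 0.036036 + 0.029184 + 0.07514 + 0.043736 = 0.184096 m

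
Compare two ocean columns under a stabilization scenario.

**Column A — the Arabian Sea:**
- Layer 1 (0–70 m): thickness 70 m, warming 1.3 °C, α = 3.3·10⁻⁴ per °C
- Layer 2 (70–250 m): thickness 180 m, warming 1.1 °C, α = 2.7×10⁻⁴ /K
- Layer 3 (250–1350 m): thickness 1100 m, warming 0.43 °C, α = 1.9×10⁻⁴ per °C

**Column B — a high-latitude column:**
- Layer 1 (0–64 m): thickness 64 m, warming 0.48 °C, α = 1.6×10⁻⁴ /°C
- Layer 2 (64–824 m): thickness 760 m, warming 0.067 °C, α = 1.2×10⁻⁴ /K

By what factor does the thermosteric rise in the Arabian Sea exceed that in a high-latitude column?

A 0–70 m: 70 × 1.3 × 3.3×10⁻⁴ = 0.03003 m
A Layer 2: 180 × 1.1 × 2.7×10⁻⁴ = 0.05346 m
A Layer 3: 0.43 × 1100 × 1.9×10⁻⁴ = 0.08987 m
A total: 0.17336 m
B Layer 1: 64 × 1.6×10⁻⁴ × 0.48 = 0.0049152 m
B 0.067 × 760 × 1.2×10⁻⁴ = 0.0061104 m
B total: 0.0110256 m
Ratio: 0.17336 / 0.0110256 ≈ 15.72

≈ 15.7×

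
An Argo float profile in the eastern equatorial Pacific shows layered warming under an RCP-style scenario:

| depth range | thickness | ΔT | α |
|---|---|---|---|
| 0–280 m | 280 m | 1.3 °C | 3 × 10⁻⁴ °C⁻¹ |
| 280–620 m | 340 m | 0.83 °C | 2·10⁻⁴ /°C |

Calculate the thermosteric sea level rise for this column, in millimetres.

Layer 1: 3×10⁻⁴ × 1.3 × 280 = 0.10920 m
Layer 2: 340 × 0.83 × 2×10⁻⁴ = 0.05644 m
Δh = 0.10920 + 0.05644 = 0.16564 m ≈ 170 mm

Δh = 170 mm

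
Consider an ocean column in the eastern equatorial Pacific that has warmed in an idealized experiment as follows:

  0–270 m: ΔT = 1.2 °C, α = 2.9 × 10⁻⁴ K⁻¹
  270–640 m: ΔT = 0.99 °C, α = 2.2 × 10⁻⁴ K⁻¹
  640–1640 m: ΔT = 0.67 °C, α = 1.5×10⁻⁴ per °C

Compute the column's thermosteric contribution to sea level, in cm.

0–270 m: 270 × 1.2 × 2.9×10⁻⁴ = 0.09396 m
370 × 2.2×10⁻⁴ × 0.99 = 0.080586 m
Layer 3: 0.67 × 1.5×10⁻⁴ × 1000 = 0.10050 m
Δh = 0.09396 + 0.080586 + 0.10050 = 0.275046 m

Δh ≈ 28 cm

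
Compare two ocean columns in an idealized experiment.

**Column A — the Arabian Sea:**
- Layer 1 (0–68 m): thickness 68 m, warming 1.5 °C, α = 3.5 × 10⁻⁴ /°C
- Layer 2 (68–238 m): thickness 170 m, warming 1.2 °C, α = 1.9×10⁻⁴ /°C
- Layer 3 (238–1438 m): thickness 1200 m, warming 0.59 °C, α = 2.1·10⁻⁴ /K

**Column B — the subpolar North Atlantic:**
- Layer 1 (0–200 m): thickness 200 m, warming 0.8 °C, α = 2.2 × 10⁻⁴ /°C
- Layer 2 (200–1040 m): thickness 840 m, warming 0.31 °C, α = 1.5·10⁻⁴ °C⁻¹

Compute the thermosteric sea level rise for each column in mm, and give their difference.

A: 223 mm; B: 74.3 mm; difference 149 mm

A Layer 1: 3.5×10⁻⁴ × 68 × 1.5 = 0.03570 m
A Layer 2: 1.2 × 170 × 1.9×10⁻⁴ = 0.03876 m
A 238–1438 m: 2.1×10⁻⁴ × 0.59 × 1200 = 0.14868 m
A total: 0.22314 m
B 2.2×10⁻⁴ × 0.8 × 200 = 0.03520 m
B 0.31 × 1.5×10⁻⁴ × 840 = 0.03906 m
B total: 0.07426 m
Difference: 0.22314 − 0.07426 = 0.14888 m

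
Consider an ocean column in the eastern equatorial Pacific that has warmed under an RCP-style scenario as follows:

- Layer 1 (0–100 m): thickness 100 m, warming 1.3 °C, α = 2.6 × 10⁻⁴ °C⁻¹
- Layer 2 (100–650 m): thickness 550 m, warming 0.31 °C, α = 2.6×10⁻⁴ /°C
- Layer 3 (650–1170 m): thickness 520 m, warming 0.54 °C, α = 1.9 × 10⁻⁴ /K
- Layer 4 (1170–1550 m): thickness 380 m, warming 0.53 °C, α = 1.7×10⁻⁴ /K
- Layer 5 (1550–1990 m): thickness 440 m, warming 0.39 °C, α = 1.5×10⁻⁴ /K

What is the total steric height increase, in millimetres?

0–100 m: 100 × 1.3 × 2.6×10⁻⁴ = 0.03380 m
0.31 × 550 × 2.6×10⁻⁴ = 0.04433 m
520 × 1.9×10⁻⁴ × 0.54 = 0.053352 m
Layer 4: 1.7×10⁻⁴ × 380 × 0.53 = 0.034238 m
1550–1990 m: 0.39 × 440 × 1.5×10⁻⁴ = 0.02574 m
Δh = 0.03380 + 0.04433 + 0.053352 + 0.034238 + 0.02574 = 0.19146 m ≈ 191 mm

191 mm of thermosteric rise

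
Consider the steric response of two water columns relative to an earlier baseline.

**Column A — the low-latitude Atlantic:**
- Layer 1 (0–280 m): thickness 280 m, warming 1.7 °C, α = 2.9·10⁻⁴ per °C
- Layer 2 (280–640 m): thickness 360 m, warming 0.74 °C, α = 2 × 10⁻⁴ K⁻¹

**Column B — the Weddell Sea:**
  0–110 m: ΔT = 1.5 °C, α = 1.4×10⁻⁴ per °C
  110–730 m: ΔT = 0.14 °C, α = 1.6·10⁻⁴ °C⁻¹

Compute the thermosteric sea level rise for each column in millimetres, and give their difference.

A: 190 mm; B: 37 mm; difference 150 mm

A Layer 1: 280 × 2.9×10⁻⁴ × 1.7 = 0.13804 m
A 280–640 m: 0.74 × 2×10⁻⁴ × 360 = 0.05328 m
A total: 0.19132 m
B Layer 1: 1.4×10⁻⁴ × 110 × 1.5 = 0.02310 m
B Layer 2: 1.6×10⁻⁴ × 0.14 × 620 = 0.013888 m
B total: 0.036988 m
Difference: 0.19132 − 0.036988 = 0.154332 m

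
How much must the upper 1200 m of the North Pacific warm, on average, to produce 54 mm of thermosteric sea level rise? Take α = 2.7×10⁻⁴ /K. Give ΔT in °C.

0.167 °C

ΔT = Δh/(αH) = 0.054 / (2.7×10⁻⁴ × 1200) ≈ 0.1667 °C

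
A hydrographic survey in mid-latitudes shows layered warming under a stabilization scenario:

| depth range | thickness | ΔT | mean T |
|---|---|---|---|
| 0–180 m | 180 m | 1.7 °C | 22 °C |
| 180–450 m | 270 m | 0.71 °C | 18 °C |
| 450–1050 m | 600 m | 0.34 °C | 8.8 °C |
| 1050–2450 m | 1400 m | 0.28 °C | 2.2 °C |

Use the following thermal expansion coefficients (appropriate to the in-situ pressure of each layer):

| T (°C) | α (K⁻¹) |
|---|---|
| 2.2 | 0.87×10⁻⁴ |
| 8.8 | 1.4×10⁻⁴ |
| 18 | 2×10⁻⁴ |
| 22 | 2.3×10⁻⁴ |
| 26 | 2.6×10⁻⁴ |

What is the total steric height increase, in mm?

Δh = 171 mm

Layer 1 at 22 °C → α = 2.3×10⁻⁴ K⁻¹
Layer 2 at 18 °C → α = 2×10⁻⁴ K⁻¹
Layer 3 at 8.8 °C → α = 1.4×10⁻⁴ K⁻¹
Layer 4 at 2.2 °C → α = 0.87×10⁻⁴ K⁻¹
Layer 1: 2.3×10⁻⁴ × 1.7 × 180 = 0.07038 m
Layer 2: 2×10⁻⁴ × 270 × 0.71 = 0.03834 m
450–1050 m: 600 × 0.34 × 1.4×10⁻⁴ = 0.02856 m
1050–2450 m: 0.28 × 0.87×10⁻⁴ × 1400 = 0.034104 m
Δh = 0.07038 + 0.03834 + 0.02856 + 0.034104 = 0.171384 m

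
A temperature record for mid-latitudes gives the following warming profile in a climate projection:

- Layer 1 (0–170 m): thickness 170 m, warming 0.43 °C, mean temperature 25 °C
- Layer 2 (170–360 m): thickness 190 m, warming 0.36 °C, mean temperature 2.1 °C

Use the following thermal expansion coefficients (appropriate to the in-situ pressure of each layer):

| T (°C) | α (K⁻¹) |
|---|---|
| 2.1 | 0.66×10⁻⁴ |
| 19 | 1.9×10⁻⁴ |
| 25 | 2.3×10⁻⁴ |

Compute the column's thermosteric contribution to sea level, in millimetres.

Layer 1 at 25 °C → α = 2.3×10⁻⁴ K⁻¹
Layer 2 at 2.1 °C → α = 0.66×10⁻⁴ K⁻¹
170 × 2.3×10⁻⁴ × 0.43 = 0.016813 m
Layer 2: 0.66×10⁻⁴ × 0.36 × 190 = 0.0045144 m
Δh = 0.016813 + 0.0045144 = 0.0213274 m

Δh = 21.3 mm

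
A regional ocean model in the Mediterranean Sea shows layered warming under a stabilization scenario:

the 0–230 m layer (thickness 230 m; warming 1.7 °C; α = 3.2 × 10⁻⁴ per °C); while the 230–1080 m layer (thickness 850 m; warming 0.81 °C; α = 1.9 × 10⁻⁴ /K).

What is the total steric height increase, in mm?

about 256 mm

0–230 m: 230 × 1.7 × 3.2×10⁻⁴ = 0.12512 m
Layer 2: 1.9×10⁻⁴ × 0.81 × 850 = 0.130815 m
Δh = 0.12512 + 0.130815 = 0.255935 m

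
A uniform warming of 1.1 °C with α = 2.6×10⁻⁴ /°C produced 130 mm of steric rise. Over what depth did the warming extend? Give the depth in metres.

H = Δh/(αΔT) = 0.13 / (2.6×10⁻⁴ × 1.1) ≈ 454.5 m

450 m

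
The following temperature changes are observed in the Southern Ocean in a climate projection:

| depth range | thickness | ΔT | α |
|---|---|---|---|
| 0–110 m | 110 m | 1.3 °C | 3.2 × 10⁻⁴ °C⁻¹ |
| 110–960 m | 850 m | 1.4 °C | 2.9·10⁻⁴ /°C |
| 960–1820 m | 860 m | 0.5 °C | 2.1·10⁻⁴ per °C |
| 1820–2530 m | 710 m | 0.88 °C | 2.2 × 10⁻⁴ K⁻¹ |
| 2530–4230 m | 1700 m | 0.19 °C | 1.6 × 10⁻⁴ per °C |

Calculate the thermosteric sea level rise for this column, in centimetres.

67 cm

0–110 m: 3.2×10⁻⁴ × 110 × 1.3 = 0.04576 m
850 × 2.9×10⁻⁴ × 1.4 = 0.34510 m
2.1×10⁻⁴ × 0.5 × 860 = 0.09030 m
1820–2530 m: 710 × 0.88 × 2.2×10⁻⁴ = 0.137456 m
2530–4230 m: 1700 × 1.6×10⁻⁴ × 0.19 = 0.05168 m
Δh = 0.04576 + 0.34510 + 0.09030 + 0.137456 + 0.05168 = 0.670296 m ≈ 67 cm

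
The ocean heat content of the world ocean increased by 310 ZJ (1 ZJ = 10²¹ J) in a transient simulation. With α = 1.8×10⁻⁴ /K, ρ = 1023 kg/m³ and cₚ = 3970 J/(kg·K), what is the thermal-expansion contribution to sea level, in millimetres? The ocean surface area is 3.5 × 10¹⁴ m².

39 mm

Per unit area: Q = 310×10²¹ / (3.5×10¹⁴) ≈ 8.857×10⁸ J/m²
Δh = αQ/(ρcₚ) = 1.8×10⁻⁴ × 8.857×10⁸ / (1023 × 3970) ≈ 0.039255 m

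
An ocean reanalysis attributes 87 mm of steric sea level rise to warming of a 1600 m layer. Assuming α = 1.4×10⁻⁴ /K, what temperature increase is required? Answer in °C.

ΔT = Δh/(αH) = 0.087 / (1.4×10⁻⁴ × 1600) ≈ 0.3884 °C

0.388 °C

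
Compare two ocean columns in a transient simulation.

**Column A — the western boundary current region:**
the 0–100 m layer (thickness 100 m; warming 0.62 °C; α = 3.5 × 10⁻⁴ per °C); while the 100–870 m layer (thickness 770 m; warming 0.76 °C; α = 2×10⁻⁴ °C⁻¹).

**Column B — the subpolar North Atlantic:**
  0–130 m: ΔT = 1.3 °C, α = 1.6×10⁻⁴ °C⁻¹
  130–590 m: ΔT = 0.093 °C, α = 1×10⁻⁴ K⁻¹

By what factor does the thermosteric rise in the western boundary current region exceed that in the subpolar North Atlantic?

a factor of 4.43

A 3.5×10⁻⁴ × 100 × 0.62 = 0.02170 m
A 0.76 × 770 × 2×10⁻⁴ = 0.11704 m
A total: 0.13874 m
B 0–130 m: 130 × 1.3 × 1.6×10⁻⁴ = 0.02704 m
B Layer 2: 460 × 0.093 × 1×10⁻⁴ = 0.004278 m
B total: 0.031318 m
Ratio: 0.13874 / 0.031318 ≈ 4.430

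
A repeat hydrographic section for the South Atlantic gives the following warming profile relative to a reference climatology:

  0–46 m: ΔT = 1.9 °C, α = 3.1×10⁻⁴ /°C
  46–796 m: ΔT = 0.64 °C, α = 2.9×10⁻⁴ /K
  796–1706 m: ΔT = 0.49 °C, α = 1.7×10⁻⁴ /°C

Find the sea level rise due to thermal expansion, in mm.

0–46 m: 3.1×10⁻⁴ × 46 × 1.9 = 0.027094 m
46–796 m: 750 × 0.64 × 2.9×10⁻⁴ = 0.13920 m
1.7×10⁻⁴ × 0.49 × 910 = 0.075803 m
Δh = 0.027094 + 0.13920 + 0.075803 = 0.242097 m

242 mm of thermosteric rise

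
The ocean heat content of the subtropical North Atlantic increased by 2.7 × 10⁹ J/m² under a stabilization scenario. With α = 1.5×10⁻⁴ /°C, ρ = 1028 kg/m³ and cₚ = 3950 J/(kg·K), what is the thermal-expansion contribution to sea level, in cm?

Δh = αQ/(ρcₚ) = 1.5×10⁻⁴ × 2.7×10⁹ / (1028 × 3950) ≈ 0.099739 m

about 10 cm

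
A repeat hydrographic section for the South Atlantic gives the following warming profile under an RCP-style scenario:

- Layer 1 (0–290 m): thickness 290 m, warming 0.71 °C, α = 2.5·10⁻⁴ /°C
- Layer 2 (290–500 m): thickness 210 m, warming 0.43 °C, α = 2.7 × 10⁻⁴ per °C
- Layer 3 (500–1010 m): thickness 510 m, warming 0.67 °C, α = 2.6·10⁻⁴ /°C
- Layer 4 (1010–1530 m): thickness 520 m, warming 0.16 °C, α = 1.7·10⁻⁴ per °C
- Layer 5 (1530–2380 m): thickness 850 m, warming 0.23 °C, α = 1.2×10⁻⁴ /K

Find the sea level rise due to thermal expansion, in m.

0.71 × 290 × 2.5×10⁻⁴ = 0.051475 m
Layer 2: 210 × 0.43 × 2.7×10⁻⁴ = 0.024381 m
510 × 2.6×10⁻⁴ × 0.67 = 0.088842 m
1010–1530 m: 1.7×10⁻⁴ × 0.16 × 520 = 0.014144 m
0.23 × 1.2×10⁻⁴ × 850 = 0.02346 m
Δh = 0.051475 + 0.024381 + 0.088842 + 0.014144 + 0.02346 = 0.202302 m ≈ 0.20 m

Δh = 0.20 m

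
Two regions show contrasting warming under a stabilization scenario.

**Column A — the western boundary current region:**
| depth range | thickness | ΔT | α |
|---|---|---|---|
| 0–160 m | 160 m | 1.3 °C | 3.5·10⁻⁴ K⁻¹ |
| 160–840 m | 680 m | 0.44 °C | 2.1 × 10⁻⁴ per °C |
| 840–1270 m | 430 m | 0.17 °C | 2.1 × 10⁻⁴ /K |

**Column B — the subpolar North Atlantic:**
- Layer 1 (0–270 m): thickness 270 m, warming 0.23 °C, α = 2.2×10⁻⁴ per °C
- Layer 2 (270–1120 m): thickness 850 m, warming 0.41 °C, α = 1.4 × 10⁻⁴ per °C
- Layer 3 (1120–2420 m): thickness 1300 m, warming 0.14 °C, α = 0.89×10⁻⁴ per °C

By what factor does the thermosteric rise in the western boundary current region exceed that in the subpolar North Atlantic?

A Layer 1: 160 × 3.5×10⁻⁴ × 1.3 = 0.07280 m
A Layer 2: 680 × 2.1×10⁻⁴ × 0.44 = 0.062832 m
A 2.1×10⁻⁴ × 430 × 0.17 = 0.015351 m
A total: 0.150983 m
B Layer 1: 270 × 0.23 × 2.2×10⁻⁴ = 0.013662 m
B Layer 2: 0.41 × 1.4×10⁻⁴ × 850 = 0.04879 m
B Layer 3: 0.14 × 1300 × 0.89×10⁻⁴ = 0.016198 m
B total: 0.07865 m
Ratio: 0.150983 / 0.07865 ≈ 1.920

≈ 1.92×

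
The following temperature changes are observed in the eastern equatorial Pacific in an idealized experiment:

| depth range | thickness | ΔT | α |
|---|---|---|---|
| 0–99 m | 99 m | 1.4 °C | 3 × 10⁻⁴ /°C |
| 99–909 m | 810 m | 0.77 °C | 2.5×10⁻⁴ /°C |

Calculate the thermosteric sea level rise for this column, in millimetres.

99 × 1.4 × 3×10⁻⁴ = 0.04158 m
99–909 m: 0.77 × 2.5×10⁻⁴ × 810 = 0.155925 m
Δh = 0.04158 + 0.155925 = 0.197505 m

Δh = 198 mm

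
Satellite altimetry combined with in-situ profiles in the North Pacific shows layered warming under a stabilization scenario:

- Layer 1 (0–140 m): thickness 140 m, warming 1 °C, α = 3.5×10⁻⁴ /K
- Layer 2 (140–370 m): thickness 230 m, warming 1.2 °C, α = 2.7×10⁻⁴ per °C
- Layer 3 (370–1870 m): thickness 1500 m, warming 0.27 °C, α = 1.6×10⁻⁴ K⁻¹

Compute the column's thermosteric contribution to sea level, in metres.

Layer 1: 3.5×10⁻⁴ × 1 × 140 = 0.04900 m
140–370 m: 2.7×10⁻⁴ × 230 × 1.2 = 0.07452 m
370–1870 m: 0.27 × 1.6×10⁻⁴ × 1500 = 0.06480 m
Δh = 0.04900 + 0.07452 + 0.06480 = 0.18832 m

0.19 m of thermosteric rise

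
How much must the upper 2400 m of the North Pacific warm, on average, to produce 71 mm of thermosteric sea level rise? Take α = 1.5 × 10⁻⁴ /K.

0.197 K

ΔT = Δh/(αH) = 0.071 / (1.5×10⁻⁴ × 2400) ≈ 0.1972 K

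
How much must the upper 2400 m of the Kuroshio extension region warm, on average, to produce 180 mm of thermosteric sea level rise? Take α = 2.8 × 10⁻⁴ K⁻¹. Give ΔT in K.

about 0.268 K

ΔT = Δh/(αH) = 0.18 / (2.8×10⁻⁴ × 2400) ≈ 0.2679 K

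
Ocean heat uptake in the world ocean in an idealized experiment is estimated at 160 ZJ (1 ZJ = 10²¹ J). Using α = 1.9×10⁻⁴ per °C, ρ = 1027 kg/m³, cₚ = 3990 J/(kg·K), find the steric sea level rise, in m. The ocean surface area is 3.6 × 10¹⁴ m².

Δh ≈ 0.021 m

Per unit area: Q = 160×10²¹ / (3.6×10¹⁴) ≈ 4.444×10⁸ J/m²
Δh = αQ/(ρcₚ) = 1.9×10⁻⁴ × 4.444×10⁸ / (1027 × 3990) ≈ 0.020606 m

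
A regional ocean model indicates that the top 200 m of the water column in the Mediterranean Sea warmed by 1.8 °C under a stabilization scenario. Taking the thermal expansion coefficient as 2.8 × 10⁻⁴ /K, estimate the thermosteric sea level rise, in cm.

about 10 cm

Δh = αΔT·H = 2.8×10⁻⁴ × 1.8 × 200 = 0.10080 m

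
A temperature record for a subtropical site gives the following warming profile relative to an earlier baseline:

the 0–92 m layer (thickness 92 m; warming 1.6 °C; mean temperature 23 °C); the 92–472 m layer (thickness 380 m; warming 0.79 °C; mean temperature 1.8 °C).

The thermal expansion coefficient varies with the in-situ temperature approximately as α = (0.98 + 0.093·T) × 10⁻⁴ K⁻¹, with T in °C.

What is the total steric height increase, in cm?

Layer 1: α = (0.98 + 0.093×23)×10⁻⁴ = 3.119×10⁻⁴ K⁻¹
Layer 2: α = (0.98 + 0.093×1.8)×10⁻⁴ = 1.1474×10⁻⁴ K⁻¹
Layer 1: 92 × 3.119×10⁻⁴ × 1.6 = 0.04591168 m
92–472 m: 0.79 × 1.1474×10⁻⁴ × 380 = 0.034444948 m
Δh = 0.04591168 + 0.034444948 = 0.080356628 m

Δh = 8.0 cm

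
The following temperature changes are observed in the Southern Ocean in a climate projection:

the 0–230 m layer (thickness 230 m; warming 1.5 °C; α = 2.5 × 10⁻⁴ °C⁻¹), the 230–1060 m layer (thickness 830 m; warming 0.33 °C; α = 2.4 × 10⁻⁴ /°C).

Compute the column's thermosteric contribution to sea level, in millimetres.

Layer 1: 230 × 2.5×10⁻⁴ × 1.5 = 0.08625 m
Layer 2: 830 × 2.4×10⁻⁴ × 0.33 = 0.065736 m
Δh = 0.08625 + 0.065736 = 0.151986 m

about 152 mm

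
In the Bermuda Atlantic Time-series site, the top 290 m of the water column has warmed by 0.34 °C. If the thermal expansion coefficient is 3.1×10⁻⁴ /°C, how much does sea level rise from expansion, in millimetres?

Δh = αΔT·H = 3.1×10⁻⁴ × 0.34 × 290 = 0.030566 m

Δh = 30.6 mm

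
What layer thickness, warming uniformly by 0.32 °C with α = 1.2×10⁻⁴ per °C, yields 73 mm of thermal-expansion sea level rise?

about 1900 m

H = Δh/(αΔT) = 0.073 / (1.2×10⁻⁴ × 0.32) ≈ 1901 m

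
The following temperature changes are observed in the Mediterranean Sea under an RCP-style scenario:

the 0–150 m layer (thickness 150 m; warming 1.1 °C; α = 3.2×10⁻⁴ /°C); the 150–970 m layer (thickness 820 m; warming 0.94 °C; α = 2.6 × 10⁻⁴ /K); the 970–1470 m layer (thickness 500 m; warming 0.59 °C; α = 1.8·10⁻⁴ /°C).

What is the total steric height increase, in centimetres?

about 30.6 cm

3.2×10⁻⁴ × 1.1 × 150 = 0.05280 m
Layer 2: 820 × 2.6×10⁻⁴ × 0.94 = 0.200408 m
970–1470 m: 500 × 0.59 × 1.8×10⁻⁴ = 0.05310 m
Δh = 0.05280 + 0.200408 + 0.05310 = 0.306308 m ≈ 30.6 cm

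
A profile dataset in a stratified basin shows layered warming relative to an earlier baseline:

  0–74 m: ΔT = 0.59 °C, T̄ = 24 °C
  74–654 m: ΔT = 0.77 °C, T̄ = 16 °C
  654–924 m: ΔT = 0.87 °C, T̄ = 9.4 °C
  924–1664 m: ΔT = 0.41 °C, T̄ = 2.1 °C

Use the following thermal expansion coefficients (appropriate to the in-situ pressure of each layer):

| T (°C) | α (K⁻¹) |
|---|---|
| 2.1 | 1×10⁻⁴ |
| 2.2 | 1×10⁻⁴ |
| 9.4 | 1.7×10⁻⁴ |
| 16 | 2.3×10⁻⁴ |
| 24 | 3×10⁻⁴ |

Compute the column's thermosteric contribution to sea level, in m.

0.186 m

Layer 1 at 24 °C → α = 3×10⁻⁴ K⁻¹
Layer 2 at 16 °C → α = 2.3×10⁻⁴ K⁻¹
Layer 3 at 9.4 °C → α = 1.7×10⁻⁴ K⁻¹
Layer 4 at 2.1 °C → α = 1×10⁻⁴ K⁻¹
0–74 m: 74 × 0.59 × 3×10⁻⁴ = 0.013098 m
580 × 2.3×10⁻⁴ × 0.77 = 0.102718 m
654–924 m: 270 × 0.87 × 1.7×10⁻⁴ = 0.039933 m
1×10⁻⁴ × 740 × 0.41 = 0.03034 m
Δh = 0.013098 + 0.102718 + 0.039933 + 0.03034 = 0.186089 m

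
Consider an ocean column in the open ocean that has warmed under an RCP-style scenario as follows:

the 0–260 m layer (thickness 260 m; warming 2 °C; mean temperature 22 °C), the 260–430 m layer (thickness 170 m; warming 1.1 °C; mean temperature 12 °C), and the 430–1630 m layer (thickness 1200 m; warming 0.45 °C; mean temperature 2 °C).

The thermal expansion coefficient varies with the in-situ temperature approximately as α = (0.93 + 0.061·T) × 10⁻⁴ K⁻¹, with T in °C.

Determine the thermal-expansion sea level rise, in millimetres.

206 mm

Layer 1: α = (0.93 + 0.061×22)×10⁻⁴ = 2.272×10⁻⁴ K⁻¹
Layer 2: α = (0.93 + 0.061×12)×10⁻⁴ = 1.662×10⁻⁴ K⁻¹
Layer 3: α = (0.93 + 0.061×2)×10⁻⁴ = 1.052×10⁻⁴ K⁻¹
260 × 2.272×10⁻⁴ × 2 = 0.118144 m
260–430 m: 170 × 1.662×10⁻⁴ × 1.1 = 0.0310794 m
430–1630 m: 0.45 × 1.052×10⁻⁴ × 1200 = 0.056808 m
Δh = 0.118144 + 0.0310794 + 0.056808 = 0.2060314 m ≈ 206 mm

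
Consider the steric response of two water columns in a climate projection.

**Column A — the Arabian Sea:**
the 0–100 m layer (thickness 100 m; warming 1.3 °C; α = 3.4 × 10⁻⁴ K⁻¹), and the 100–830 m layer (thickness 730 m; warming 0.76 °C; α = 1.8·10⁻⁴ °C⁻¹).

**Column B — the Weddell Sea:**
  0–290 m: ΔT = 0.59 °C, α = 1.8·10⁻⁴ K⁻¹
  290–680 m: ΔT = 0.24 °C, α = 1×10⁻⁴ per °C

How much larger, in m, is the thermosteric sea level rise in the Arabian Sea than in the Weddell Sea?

0.10 m larger

A Layer 1: 1.3 × 3.4×10⁻⁴ × 100 = 0.04420 m
A 100–830 m: 730 × 0.76 × 1.8×10⁻⁴ = 0.099864 m
A total: 0.144064 m
B 0–290 m: 0.59 × 1.8×10⁻⁴ × 290 = 0.030798 m
B Layer 2: 0.24 × 390 × 1×10⁻⁴ = 0.00936 m
B total: 0.040158 m
Difference: 0.144064 − 0.040158 = 0.103906 m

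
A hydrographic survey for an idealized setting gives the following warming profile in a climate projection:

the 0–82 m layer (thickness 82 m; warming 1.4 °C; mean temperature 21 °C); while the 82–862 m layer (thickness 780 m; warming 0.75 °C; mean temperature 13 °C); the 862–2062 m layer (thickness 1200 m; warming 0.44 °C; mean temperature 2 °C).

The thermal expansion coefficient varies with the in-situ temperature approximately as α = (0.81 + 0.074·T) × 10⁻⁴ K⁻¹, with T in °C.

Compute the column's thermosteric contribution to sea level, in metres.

about 0.18 m

Layer 1: α = (0.81 + 0.074×21)×10⁻⁴ = 2.364×10⁻⁴ K⁻¹
Layer 2: α = (0.81 + 0.074×13)×10⁻⁴ = 1.772×10⁻⁴ K⁻¹
Layer 3: α = (0.81 + 0.074×2)×10⁻⁴ = 0.958×10⁻⁴ K⁻¹
1.4 × 82 × 2.364×10⁻⁴ = 0.02713872 m
780 × 0.75 × 1.772×10⁻⁴ = 0.103662 m
862–2062 m: 0.44 × 1200 × 0.958×10⁻⁴ = 0.0505824 m
Δh = 0.02713872 + 0.103662 + 0.0505824 = 0.18138312 m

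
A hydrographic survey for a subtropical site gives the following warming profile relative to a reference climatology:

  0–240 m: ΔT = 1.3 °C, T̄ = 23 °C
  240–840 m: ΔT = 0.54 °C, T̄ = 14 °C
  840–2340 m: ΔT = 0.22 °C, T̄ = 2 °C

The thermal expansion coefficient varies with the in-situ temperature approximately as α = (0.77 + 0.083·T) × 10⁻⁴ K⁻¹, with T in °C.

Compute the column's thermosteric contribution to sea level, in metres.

Layer 1: α = (0.77 + 0.083×23)×10⁻⁴ = 2.679×10⁻⁴ K⁻¹
Layer 2: α = (0.77 + 0.083×14)×10⁻⁴ = 1.932×10⁻⁴ K⁻¹
Layer 3: α = (0.77 + 0.083×2)×10⁻⁴ = 0.936×10⁻⁴ K⁻¹
0–240 m: 2.679×10⁻⁴ × 240 × 1.3 = 0.0835848 m
240–840 m: 600 × 1.932×10⁻⁴ × 0.54 = 0.0625968 m
Layer 3: 1500 × 0.22 × 0.936×10⁻⁴ = 0.030888 m
Δh = 0.0835848 + 0.0625968 + 0.030888 = 0.1770696 m

0.177 m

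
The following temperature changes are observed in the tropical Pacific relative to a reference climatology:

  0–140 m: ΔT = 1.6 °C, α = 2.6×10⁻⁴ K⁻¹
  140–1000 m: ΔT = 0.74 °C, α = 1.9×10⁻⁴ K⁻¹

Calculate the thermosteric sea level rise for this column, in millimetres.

Layer 1: 2.6×10⁻⁴ × 1.6 × 140 = 0.05824 m
0.74 × 860 × 1.9×10⁻⁴ = 0.120916 m
Δh = 0.05824 + 0.120916 = 0.179156 m ≈ 179 mm

179 mm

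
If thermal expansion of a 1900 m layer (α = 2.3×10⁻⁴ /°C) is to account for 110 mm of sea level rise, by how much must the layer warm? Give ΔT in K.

0.252 K

ΔT = Δh/(αH) = 0.11 / (2.3×10⁻⁴ × 1900) ≈ 0.2517 K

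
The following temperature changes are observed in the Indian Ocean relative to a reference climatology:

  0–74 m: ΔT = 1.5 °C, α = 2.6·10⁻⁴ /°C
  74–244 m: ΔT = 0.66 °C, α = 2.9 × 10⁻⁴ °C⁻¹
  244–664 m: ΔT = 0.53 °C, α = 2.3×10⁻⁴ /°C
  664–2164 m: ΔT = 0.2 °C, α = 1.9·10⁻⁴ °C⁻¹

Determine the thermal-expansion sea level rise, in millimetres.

170 mm of thermosteric rise

0–74 m: 74 × 1.5 × 2.6×10⁻⁴ = 0.02886 m
0.66 × 2.9×10⁻⁴ × 170 = 0.032538 m
244–664 m: 0.53 × 420 × 2.3×10⁻⁴ = 0.051198 m
Layer 4: 0.2 × 1.9×10⁻⁴ × 1500 = 0.05700 m
Δh = 0.02886 + 0.032538 + 0.051198 + 0.05700 = 0.169596 m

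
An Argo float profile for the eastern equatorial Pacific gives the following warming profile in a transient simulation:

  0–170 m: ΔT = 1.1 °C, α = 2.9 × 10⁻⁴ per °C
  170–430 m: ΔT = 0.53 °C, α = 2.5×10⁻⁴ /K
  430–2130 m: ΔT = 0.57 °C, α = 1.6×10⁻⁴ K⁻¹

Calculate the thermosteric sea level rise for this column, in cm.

24.4 cm

Layer 1: 170 × 1.1 × 2.9×10⁻⁴ = 0.05423 m
260 × 2.5×10⁻⁴ × 0.53 = 0.03445 m
430–2130 m: 0.57 × 1.6×10⁻⁴ × 1700 = 0.15504 m
Δh = 0.05423 + 0.03445 + 0.15504 = 0.24372 m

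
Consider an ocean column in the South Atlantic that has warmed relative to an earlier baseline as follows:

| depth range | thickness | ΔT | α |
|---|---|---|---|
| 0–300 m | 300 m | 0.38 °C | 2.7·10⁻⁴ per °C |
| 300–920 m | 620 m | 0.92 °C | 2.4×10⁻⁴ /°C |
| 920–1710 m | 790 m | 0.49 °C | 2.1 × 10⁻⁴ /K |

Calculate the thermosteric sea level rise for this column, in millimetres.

Δh ≈ 249 mm

0–300 m: 0.38 × 2.7×10⁻⁴ × 300 = 0.03078 m
Layer 2: 0.92 × 620 × 2.4×10⁻⁴ = 0.136896 m
2.1×10⁻⁴ × 790 × 0.49 = 0.081291 m
Δh = 0.03078 + 0.136896 + 0.081291 = 0.248967 m ≈ 249 mm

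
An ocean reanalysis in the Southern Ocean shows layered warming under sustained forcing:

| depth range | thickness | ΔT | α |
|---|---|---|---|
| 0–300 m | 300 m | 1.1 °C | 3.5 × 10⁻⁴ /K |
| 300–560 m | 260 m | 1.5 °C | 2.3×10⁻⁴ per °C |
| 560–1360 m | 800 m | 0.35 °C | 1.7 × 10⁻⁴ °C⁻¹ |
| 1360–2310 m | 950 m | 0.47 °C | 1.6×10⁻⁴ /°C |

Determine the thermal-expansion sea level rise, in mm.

about 324 mm

0–300 m: 300 × 1.1 × 3.5×10⁻⁴ = 0.11550 m
Layer 2: 2.3×10⁻⁴ × 1.5 × 260 = 0.08970 m
0.35 × 1.7×10⁻⁴ × 800 = 0.04760 m
1.6×10⁻⁴ × 0.47 × 950 = 0.07144 m
Δh = 0.11550 + 0.08970 + 0.04760 + 0.07144 = 0.32424 m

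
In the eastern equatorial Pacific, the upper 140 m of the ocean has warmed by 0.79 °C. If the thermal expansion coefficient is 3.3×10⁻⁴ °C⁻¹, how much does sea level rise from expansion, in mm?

Δh = αΔT·H = 3.3×10⁻⁴ × 0.79 × 140 = 0.036498 m

Δh ≈ 36.5 mm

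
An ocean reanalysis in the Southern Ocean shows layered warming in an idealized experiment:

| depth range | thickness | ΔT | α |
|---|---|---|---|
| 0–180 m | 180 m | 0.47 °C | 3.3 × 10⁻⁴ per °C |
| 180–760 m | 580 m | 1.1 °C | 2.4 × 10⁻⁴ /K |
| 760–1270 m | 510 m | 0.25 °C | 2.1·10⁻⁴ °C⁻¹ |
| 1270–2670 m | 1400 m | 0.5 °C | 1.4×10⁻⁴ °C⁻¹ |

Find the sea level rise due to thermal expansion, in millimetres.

Layer 1: 180 × 3.3×10⁻⁴ × 0.47 = 0.027918 m
Layer 2: 2.4×10⁻⁴ × 580 × 1.1 = 0.15312 m
0.25 × 510 × 2.1×10⁻⁴ = 0.026775 m
1.4×10⁻⁴ × 1400 × 0.5 = 0.09800 m
Δh = 0.027918 + 0.15312 + 0.026775 + 0.09800 = 0.305813 m

about 310 mm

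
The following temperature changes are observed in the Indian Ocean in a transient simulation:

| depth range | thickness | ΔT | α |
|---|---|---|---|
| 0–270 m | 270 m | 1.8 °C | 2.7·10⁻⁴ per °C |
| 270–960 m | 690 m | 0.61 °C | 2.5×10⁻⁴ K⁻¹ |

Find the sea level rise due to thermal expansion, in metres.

Δh ≈ 0.236 m

1.8 × 2.7×10⁻⁴ × 270 = 0.13122 m
0.61 × 2.5×10⁻⁴ × 690 = 0.105225 m
Δh = 0.13122 + 0.105225 = 0.236445 m ≈ 0.236 m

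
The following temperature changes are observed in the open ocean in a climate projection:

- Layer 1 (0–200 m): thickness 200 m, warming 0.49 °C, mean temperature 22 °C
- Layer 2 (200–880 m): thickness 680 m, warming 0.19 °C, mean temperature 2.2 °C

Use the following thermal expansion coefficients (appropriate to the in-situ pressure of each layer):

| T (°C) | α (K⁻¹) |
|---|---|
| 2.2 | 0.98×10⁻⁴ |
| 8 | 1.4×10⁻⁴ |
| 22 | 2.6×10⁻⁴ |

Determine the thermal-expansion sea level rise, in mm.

38.1 mm

Layer 1 at 22 °C → α = 2.6×10⁻⁴ K⁻¹
Layer 2 at 2.2 °C → α = 0.98×10⁻⁴ K⁻¹
0–200 m: 2.6×10⁻⁴ × 0.49 × 200 = 0.02548 m
0.19 × 680 × 0.98×10⁻⁴ = 0.0126616 m
Δh = 0.02548 + 0.0126616 = 0.0381416 m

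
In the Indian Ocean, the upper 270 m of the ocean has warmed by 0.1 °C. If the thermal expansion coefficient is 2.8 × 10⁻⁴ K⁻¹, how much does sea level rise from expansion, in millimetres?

7.6 mm of thermosteric rise

Δh = αΔT·H = 2.8×10⁻⁴ × 0.1 × 270 = 0.00756 m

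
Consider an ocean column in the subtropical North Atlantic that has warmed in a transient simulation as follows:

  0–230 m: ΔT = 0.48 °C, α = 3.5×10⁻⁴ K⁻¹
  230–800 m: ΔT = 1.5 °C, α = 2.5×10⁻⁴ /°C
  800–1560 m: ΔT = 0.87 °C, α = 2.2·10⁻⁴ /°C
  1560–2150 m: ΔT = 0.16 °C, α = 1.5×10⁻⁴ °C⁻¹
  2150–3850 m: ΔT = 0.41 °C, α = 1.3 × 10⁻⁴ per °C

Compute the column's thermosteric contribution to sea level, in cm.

50.3 cm

0–230 m: 3.5×10⁻⁴ × 230 × 0.48 = 0.03864 m
Layer 2: 570 × 2.5×10⁻⁴ × 1.5 = 0.21375 m
760 × 0.87 × 2.2×10⁻⁴ = 0.145464 m
1.5×10⁻⁴ × 0.16 × 590 = 0.01416 m
Layer 5: 1.3×10⁻⁴ × 1700 × 0.41 = 0.09061 m
Δh = 0.03864 + 0.21375 + 0.145464 + 0.01416 + 0.09061 = 0.502624 m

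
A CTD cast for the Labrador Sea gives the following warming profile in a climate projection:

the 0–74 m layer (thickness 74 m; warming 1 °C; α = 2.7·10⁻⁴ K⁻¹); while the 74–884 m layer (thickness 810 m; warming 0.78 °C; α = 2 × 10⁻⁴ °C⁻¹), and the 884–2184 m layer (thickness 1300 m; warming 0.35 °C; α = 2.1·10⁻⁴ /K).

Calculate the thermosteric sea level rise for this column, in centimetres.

1 × 2.7×10⁻⁴ × 74 = 0.01998 m
2×10⁻⁴ × 0.78 × 810 = 0.12636 m
0.35 × 1300 × 2.1×10⁻⁴ = 0.09555 m
Δh = 0.01998 + 0.12636 + 0.09555 = 0.24189 m ≈ 24.2 cm

24.2 cm of thermosteric rise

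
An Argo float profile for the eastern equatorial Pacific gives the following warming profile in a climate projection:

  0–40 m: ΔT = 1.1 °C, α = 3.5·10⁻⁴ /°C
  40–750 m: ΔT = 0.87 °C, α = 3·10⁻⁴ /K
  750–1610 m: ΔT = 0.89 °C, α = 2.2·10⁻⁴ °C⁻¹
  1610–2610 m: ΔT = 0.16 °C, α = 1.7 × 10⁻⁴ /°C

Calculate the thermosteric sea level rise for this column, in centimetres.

about 40 cm

0–40 m: 40 × 3.5×10⁻⁴ × 1.1 = 0.01540 m
40–750 m: 3×10⁻⁴ × 710 × 0.87 = 0.18531 m
750–1610 m: 2.2×10⁻⁴ × 860 × 0.89 = 0.168388 m
Layer 4: 1.7×10⁻⁴ × 0.16 × 1000 = 0.02720 m
Δh = 0.01540 + 0.18531 + 0.168388 + 0.02720 = 0.396298 m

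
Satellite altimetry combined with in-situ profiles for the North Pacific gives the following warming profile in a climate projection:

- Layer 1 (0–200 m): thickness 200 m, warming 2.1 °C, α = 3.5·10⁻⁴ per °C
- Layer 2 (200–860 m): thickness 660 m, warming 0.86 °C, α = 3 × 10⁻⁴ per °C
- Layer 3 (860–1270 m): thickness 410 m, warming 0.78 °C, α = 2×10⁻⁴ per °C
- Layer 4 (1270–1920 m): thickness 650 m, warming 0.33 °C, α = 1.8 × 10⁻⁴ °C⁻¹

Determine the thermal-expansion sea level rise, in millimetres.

Δh ≈ 420 mm

0–200 m: 200 × 2.1 × 3.5×10⁻⁴ = 0.14700 m
660 × 0.86 × 3×10⁻⁴ = 0.17028 m
410 × 2×10⁻⁴ × 0.78 = 0.06396 m
650 × 0.33 × 1.8×10⁻⁴ = 0.03861 m
Δh = 0.14700 + 0.17028 + 0.06396 + 0.03861 = 0.41985 m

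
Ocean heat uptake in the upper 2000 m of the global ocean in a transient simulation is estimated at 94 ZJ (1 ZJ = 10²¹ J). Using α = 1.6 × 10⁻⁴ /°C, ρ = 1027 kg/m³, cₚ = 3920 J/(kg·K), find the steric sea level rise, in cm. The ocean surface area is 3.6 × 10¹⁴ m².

Per unit area: Q = 94×10²¹ / (3.6×10¹⁴) ≈ 2.611×10⁸ J/m²
Δh = αQ/(ρcₚ) = 1.6×10⁻⁴ × 2.611×10⁸ / (1027 × 3920) ≈ 0.010377 m

1.04 cm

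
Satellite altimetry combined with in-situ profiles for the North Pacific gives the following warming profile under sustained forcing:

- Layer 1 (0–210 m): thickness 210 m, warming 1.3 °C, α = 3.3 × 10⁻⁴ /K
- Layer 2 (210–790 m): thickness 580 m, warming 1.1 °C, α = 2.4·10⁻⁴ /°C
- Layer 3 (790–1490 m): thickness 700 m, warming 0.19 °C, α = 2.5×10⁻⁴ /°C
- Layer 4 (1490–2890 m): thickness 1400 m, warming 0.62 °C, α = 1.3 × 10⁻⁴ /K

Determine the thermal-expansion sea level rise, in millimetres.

Δh ≈ 390 mm

1.3 × 3.3×10⁻⁴ × 210 = 0.09009 m
Layer 2: 1.1 × 2.4×10⁻⁴ × 580 = 0.15312 m
790–1490 m: 0.19 × 700 × 2.5×10⁻⁴ = 0.03325 m
Layer 4: 1400 × 0.62 × 1.3×10⁻⁴ = 0.11284 m
Δh = 0.09009 + 0.15312 + 0.03325 + 0.11284 = 0.38930 m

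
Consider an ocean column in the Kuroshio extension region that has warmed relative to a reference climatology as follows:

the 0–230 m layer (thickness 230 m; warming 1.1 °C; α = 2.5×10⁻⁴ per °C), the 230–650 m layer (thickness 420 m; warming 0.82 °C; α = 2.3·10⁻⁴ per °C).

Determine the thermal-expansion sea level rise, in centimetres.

0–230 m: 230 × 2.5×10⁻⁴ × 1.1 = 0.06325 m
Layer 2: 420 × 2.3×10⁻⁴ × 0.82 = 0.079212 m
Δh = 0.06325 + 0.079212 = 0.142462 m ≈ 14.2 cm

14.2 cm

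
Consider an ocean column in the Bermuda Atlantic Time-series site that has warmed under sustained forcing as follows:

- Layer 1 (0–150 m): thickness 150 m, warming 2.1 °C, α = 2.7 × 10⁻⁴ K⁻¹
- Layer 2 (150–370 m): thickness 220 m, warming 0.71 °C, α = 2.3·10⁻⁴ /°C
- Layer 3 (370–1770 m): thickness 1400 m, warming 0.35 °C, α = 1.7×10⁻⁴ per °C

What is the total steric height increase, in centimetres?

about 20 cm

Layer 1: 2.7×10⁻⁴ × 2.1 × 150 = 0.08505 m
Layer 2: 0.71 × 2.3×10⁻⁴ × 220 = 0.035926 m
370–1770 m: 1.7×10⁻⁴ × 1400 × 0.35 = 0.08330 m
Δh = 0.08505 + 0.035926 + 0.08330 = 0.204276 m ≈ 20 cm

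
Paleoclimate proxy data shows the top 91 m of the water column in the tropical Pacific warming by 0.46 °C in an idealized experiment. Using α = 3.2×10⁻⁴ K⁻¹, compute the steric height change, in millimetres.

Δh = 13 mm

Δh = αΔT·H = 3.2×10⁻⁴ × 0.46 × 91 = 0.0133952 m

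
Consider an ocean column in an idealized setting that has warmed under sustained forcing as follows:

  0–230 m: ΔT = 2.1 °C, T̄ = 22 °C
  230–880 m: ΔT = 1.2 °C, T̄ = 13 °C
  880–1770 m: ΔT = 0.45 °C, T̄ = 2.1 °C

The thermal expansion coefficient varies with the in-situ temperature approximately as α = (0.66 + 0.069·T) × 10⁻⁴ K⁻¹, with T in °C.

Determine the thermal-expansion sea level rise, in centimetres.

Layer 1: α = (0.66 + 0.069×22)×10⁻⁴ = 2.178×10⁻⁴ K⁻¹
Layer 2: α = (0.66 + 0.069×13)×10⁻⁴ = 1.557×10⁻⁴ K⁻¹
Layer 3: α = (0.66 + 0.069×2.1)×10⁻⁴ = 0.8049×10⁻⁴ K⁻¹
0–230 m: 2.178×10⁻⁴ × 230 × 2.1 = 0.1051974 m
Layer 2: 1.2 × 1.557×10⁻⁴ × 650 = 0.121446 m
880–1770 m: 0.8049×10⁻⁴ × 0.45 × 890 = 0.032236245 m
Δh = 0.1051974 + 0.121446 + 0.032236245 = 0.258879645 m ≈ 26 cm

Δh ≈ 26 cm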